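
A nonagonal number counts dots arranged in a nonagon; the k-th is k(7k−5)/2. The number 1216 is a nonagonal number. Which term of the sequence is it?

Set n(7n−5)/2 = 1216, giving 7n² − 5n − 2432 = 0.
The discriminant is 25 + 56·1216 = 68121, and √68121 = 261.
So n = (5 + 261) / 14 = 266/14 = 19.

19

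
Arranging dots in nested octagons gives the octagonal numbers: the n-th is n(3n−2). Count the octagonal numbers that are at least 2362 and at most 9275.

The n-th octagonal number is n(3n−2).
Smallest index with value ≥ 2362: n = 29 (giving 2465).
Largest index with value ≤ 9275: n = 55 (giving 8965).
Indices 29 through 55: 27 terms.

27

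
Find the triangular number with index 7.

The 7th triangular number is n(n+1)/2 with n = 7.
7·8/2 = 56/2 = 28.

28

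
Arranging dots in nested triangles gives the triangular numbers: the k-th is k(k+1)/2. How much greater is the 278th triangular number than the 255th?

6141

278·279/2 = 38781 and 255·256/2 = 32640.
Difference: 38781 − 32640 = 6141.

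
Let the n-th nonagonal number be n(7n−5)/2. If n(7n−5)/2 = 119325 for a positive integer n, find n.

185

Set n(7n−5)/2 = 119325, giving 7n² − 5n − 238650 = 0.
The discriminant is 25 + 56·119325 = 6682225, and √6682225 = 2585.
So n = (5 + 2585) / 14 = 2590/14 = 185.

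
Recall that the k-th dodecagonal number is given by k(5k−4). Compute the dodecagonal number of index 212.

223872

The 212th dodecagonal number is n(5n−4) with n = 212.
212·(5·212 − 4) = 212·1056 = 223872.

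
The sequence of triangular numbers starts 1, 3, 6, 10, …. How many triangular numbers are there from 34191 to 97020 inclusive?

The n-th triangular number is n(n+1)/2.
Smallest index with value ≥ 34191: n = 261 (giving 34191).
Largest index with value ≤ 97020: n = 440 (giving 97020).
Indices 261 through 440: 180 terms.

180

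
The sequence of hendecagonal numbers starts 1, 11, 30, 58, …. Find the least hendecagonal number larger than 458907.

Solve n(9n−7)/2 > 458907 for integer n.
The largest n with value ≤ 458907 is 319 (since 456808 ≤ 458907 < 459680), so the first above is n = 320, value 459680.

459680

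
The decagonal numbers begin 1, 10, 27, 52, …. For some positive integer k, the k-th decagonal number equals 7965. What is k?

45

Set n(4n−3) = 7965, giving 4n² − 3n − 7965 = 0.
The discriminant is 9 + 16·7965 = 127449, and √127449 = 357.
So n = (3 + 357) / 8 = 360/8 = 45.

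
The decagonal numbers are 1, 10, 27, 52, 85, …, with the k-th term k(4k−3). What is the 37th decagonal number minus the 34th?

37·(4·37 − 3) = 5365 and 34·(4·34 − 3) = 4522.
Difference: 5365 − 4522 = 843.

843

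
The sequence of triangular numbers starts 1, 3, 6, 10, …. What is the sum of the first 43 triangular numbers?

Σ i(i+1)/2 = (Σi² + Σi) / 2 over i = 1..43.
Σi = 946 and Σi² = 27434.
(1·27434 + 1·946) / 2 = 28380/2 = 14190.

14190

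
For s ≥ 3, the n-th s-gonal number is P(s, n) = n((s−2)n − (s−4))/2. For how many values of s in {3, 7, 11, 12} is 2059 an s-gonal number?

1

s = 3: P(3, 63) = 2016 and P(3, 64) = 2080; 2059 is not s-gonal.
s = 7: P(7, 29) = 2059. ✓
s = 11: P(11, 21) = 1911 and P(11, 22) = 2101; 2059 is not s-gonal.
s = 12: P(12, 20) = 1920 and P(12, 21) = 2121; 2059 is not s-gonal.
Hits: s ∈ {7} → 1.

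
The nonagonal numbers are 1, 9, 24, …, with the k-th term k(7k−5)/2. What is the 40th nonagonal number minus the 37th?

40·(7·40 − 5)/2 = 5500 and 37·(7·37 − 5)/2 = 4699.
Difference: 5500 − 4699 = 801.

801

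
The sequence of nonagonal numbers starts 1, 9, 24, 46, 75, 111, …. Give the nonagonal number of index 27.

The 27th nonagonal number is n(7n−5)/2 with n = 27.
27·(7·27 − 5)/2 = 27·184/2 = 27·92 = 2484.

2484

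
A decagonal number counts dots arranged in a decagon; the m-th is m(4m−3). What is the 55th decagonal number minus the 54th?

Consecutive decagonal numbers differ by 8n − 7: here 8·55 − 7 = 433.

433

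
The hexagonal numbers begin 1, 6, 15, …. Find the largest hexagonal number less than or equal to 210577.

Solve n(2n−1) ≤ 210577 for integer n.
n = 324 gives 209628 ≤ 210577, while n = 325 gives 210925 > 210577; so the answer is 209628.

209628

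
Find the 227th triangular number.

25878

The 227th triangular number is n(n+1)/2 with n = 227.
227·228/2 = 51756/2 = 25878.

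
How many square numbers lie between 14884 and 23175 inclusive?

31

The n-th square number is n².
Smallest index with value ≥ 14884: n = 122 (giving 14884).
Largest index with value ≤ 23175: n = 152 (giving 23104).
Indices 122 through 152: 31 terms.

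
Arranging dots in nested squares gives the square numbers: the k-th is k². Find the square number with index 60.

60² = 3600.

3600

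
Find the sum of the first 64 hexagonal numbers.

176800

Σ i(2i−1) = 2Σi² − Σi over i = 1..64.
Σi = 2080 and Σi² = 89440.
2·89440 − 1·2080 = 176800.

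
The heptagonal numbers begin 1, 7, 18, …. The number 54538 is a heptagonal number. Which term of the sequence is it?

148

Set n(5n−3)/2 = 54538, giving 5n² − 3n − 109076 = 0.
So n = (3 + 1477) / 10 = 1480/10 = 148.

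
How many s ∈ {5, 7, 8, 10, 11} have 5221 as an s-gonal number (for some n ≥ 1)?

s = 5: P(5, 59) = 5192 and P(5, 60) = 5370; 5221 is not s-gonal.
s = 7: P(7, 46) = 5221. ✓
s = 8: P(8, 42) = 5208 and P(8, 43) = 5461; 5221 is not s-gonal.
s = 10: P(10, 36) = 5076 and P(10, 37) = 5365; 5221 is not s-gonal.
s = 11: P(11, 34) = 5083 and P(11, 35) = 5390; 5221 is not s-gonal.
Hits: s ∈ {7} → 1.

1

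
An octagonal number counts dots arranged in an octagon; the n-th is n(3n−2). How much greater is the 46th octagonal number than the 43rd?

46·(3·46 − 2) = 6256 and 43·(3·43 − 2) = 5461.
Difference: 6256 − 5461 = 795.

795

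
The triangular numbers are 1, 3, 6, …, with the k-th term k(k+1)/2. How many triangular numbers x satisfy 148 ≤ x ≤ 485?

14

The n-th triangular number is n(n+1)/2.
Smallest index with value ≥ 148: n = 17 (giving 153).
Largest index with value ≤ 485: n = 30 (giving 465).
Indices 17 through 30: 14 terms.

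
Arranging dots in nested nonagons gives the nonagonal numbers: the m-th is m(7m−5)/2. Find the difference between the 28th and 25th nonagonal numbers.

28·(7·28 − 5)/2 = 2674 and 25·(7·25 − 5)/2 = 2125.
Difference: 2674 − 2125 = 549.

549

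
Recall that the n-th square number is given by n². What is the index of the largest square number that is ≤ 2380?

48

Solve n² ≤ 2380 for integer n.
n = 48 gives 2304 ≤ 2380, while n = 49 gives 2401 > 2380; so the answer is index 48.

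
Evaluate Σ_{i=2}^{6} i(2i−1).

Σ i(2i−1) = 2Σi² − Σi over i = 2..6.
Σi = 21 − 1 = 20 and Σi² = 91 − 1 = 90.
2·90 − 1·20 = 160.

160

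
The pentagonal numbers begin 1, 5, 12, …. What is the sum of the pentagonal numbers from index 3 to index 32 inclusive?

16890

Σ i(3i−1)/2 = (3Σi² − Σi) / 2 over i = 3..32.
Σi = 528 − 3 = 525 and Σi² = 11440 − 5 = 11435.
(3·11435 − 1·525) / 2 = 33780/2 = 16890.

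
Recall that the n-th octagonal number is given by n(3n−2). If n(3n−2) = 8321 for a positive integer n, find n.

53

Set n(3n−2) = 8321, giving 3n² − 2n − 8321 = 0.
The discriminant is 4 + 12·8321 = 99856, and √99856 = 316.
So n = (2 + 316) / 6 = 318/6 = 53.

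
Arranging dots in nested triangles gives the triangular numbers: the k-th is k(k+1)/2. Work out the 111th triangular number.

111·112/2 = 12432/2 = 6216.

6216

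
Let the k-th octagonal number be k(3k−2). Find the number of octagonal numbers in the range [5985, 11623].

18

The n-th octagonal number is n(3n−2).
Smallest index with value ≥ 5985: n = 45 (giving 5985).
Largest index with value ≤ 11623: n = 62 (giving 11408).
Indices 45 through 62: 18 terms.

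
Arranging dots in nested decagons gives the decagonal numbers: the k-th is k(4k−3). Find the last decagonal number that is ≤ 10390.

Solve n(4n−3) ≤ 10390 for integer n.
n = 51 gives 10251 ≤ 10390, while n = 52 gives 10660 > 10390; so the answer is 10251.

10251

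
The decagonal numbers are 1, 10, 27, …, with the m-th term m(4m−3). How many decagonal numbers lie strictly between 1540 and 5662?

17

The n-th decagonal number is n(4n−3).
Smallest index with value > 1540: n = 21 (giving 1701).
Largest index with value < 5662: n = 37 (giving 5365).
Indices 21 through 37: 17 terms.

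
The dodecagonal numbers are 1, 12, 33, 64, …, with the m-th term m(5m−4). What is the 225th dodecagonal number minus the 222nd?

6693

225·(5·225 − 4) = 252225 and 222·(5·222 − 4) = 245532.
Difference: 252225 − 245532 = 6693.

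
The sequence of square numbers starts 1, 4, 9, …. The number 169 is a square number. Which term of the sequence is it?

13

We need n² = 169, so n = √169 = 13.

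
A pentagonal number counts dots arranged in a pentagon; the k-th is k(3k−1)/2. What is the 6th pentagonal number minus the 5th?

Consecutive pentagonal numbers differ by 3n − 2: here 3·6 − 2 = 16.

16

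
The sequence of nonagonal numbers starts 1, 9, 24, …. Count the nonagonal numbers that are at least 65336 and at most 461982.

The n-th nonagonal number is n(7n−5)/2.
Smallest index with value ≥ 65336: n = 137 (giving 65349).
Largest index with value ≤ 461982: n = 363 (giving 460284).
Indices 137 through 363: 227 terms.

227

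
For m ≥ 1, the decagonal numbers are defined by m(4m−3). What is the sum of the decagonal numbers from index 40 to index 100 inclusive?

Σ i(4i−3) = 4Σi² − 3Σi over i = 40..100.
Σi = 5050 − 780 = 4270 and Σi² = 338350 − 20540 = 317810.
4·317810 − 3·4270 = 1258430.

1258430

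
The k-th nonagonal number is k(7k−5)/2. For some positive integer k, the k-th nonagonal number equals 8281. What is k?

49

Set n(7n−5)/2 = 8281, giving 7n² − 5n − 16562 = 0.
So n = (5 + 681) / 14 = 686/14 = 49.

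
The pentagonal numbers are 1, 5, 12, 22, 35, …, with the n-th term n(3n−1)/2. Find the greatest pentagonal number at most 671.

651

Solve n(3n−1)/2 ≤ 671 for integer n.
n = 21 gives 651 ≤ 671, while n = 22 gives 715 > 671; so the answer is 651.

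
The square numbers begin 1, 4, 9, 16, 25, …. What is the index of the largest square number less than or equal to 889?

29

Solve n² ≤ 889 for integer n.
n = 29 gives 841 ≤ 889, while n = 30 gives 900 > 889; so the answer is index 29.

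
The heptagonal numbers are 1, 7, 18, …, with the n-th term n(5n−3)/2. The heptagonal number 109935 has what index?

210

Set n(5n−3)/2 = 109935, giving 5n² − 3n − 219870 = 0.
The discriminant is 9 + 40·109935 = 4397409, and √4397409 = 2097.
So n = (3 + 2097) / 10 = 2100/10 = 210.
Check: 210·(5·210 − 3)/2 = 109935. ✓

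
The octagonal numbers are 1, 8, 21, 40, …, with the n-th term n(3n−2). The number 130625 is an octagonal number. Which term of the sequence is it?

209

Set n(3n−2) = 130625, giving 3n² − 2n − 130625 = 0.
The discriminant is 4 + 12·130625 = 1567504, and √1567504 = 1252.
So n = (2 + 1252) / 6 = 1254/6 = 209.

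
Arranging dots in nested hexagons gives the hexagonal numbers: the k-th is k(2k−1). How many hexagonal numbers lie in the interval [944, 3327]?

The n-th hexagonal number is n(2n−1).
Smallest index with value ≥ 944: n = 22 (giving 946).
Largest index with value ≤ 3327: n = 41 (giving 3321).
Indices 22 through 41: 20 terms.

20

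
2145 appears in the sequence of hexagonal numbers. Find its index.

33

Set n(2n−1) = 2145, giving 2n² − n − 2145 = 0.
The discriminant is 1 + 8·2145 = 17161, and √17161 = 131.
So n = (1 + 131) / 4 = 132/4 = 33.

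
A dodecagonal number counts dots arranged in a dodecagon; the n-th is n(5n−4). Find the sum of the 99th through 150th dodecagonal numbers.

4062734

Σ i(5i−4) = 5Σi² − 4Σi over i = 99..150.
Σi = 11325 − 4851 = 6474 and Σi² = 1136275 − 318549 = 817726.
5·817726 − 4·6474 = 4062734.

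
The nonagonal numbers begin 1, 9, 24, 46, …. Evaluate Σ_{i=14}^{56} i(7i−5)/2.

203777

Σ i(7i−5)/2 = (7Σi² − 5Σi) / 2 over i = 14..56.
Σi = 1596 − 91 = 1505 and Σi² = 60116 − 819 = 59297.
(7·59297 − 5·1505) / 2 = 407554/2 = 203777.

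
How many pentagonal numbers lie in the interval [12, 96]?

6

The n-th pentagonal number is n(3n−1)/2.
Smallest index with value ≥ 12: n = 3 (giving 12).
Largest index with value ≤ 96: n = 8 (giving 92).
Indices 3 through 8: 6 terms.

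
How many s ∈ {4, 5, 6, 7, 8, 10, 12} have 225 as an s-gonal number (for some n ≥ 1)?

2

s = 4: P(4, 15) = 225. ✓
s = 5: P(5, 12) = 210 and P(5, 13) = 247; 225 is not s-gonal.
s = 6: P(6, 10) = 190 and P(6, 11) = 231; 225 is not s-gonal.
s = 7: P(7, 9) = 189 and P(7, 10) = 235; 225 is not s-gonal.
s = 8: P(8, 9) = 225. ✓
s = 10: P(10, 7) = 175 and P(10, 8) = 232; 225 is not s-gonal.
s = 12: P(12, 7) = 217 and P(12, 8) = 288; 225 is not s-gonal.
Hits: s ∈ {4, 8} → 2.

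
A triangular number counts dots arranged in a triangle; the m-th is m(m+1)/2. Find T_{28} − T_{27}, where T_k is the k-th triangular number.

Consecutive triangular numbers differ by n: T_{28} − T_{27} = 28.

28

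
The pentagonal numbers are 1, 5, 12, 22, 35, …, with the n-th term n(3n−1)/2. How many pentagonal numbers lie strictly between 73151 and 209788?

153

The n-th pentagonal number is n(3n−1)/2.
Smallest index with value > 73151: n = 222 (giving 73815).
Largest index with value < 209788: n = 374 (giving 209627).
Indices 222 through 374: 153 terms.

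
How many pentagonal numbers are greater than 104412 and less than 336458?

The n-th pentagonal number is n(3n−1)/2.
Smallest index with value > 104412: n = 265 (giving 105205).
Largest index with value < 336458: n = 473 (giving 335357).
Indices 265 through 473: 209 terms.

209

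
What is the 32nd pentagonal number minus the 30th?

185

32·(3·32 − 1)/2 = 1520 and 30·(3·30 − 1)/2 = 1335.
Difference: 1520 − 1335 = 185.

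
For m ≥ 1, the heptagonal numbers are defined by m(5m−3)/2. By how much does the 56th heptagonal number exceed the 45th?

2761

56·(5·56 − 3)/2 = 7756 and 45·(5·45 − 3)/2 = 4995.
Difference: 7756 − 4995 = 2761.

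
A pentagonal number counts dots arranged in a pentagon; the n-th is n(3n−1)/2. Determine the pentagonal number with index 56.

4676

56·(3·56 − 1)/2 = 56·167/2 = 4676.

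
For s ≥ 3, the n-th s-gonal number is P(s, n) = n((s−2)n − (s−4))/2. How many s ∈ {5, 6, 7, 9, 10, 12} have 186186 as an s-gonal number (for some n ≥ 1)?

1

s = 5: P(5, 352) = 185680 and P(5, 353) = 186737; 186186 is not s-gonal.
s = 6: P(6, 305) = 185745 and P(6, 306) = 186966; 186186 is not s-gonal.
s = 7: P(7, 273) = 185913 and P(7, 274) = 187279; 186186 is not s-gonal.
s = 9: P(9, 231) = 186186. ✓
s = 10: P(10, 216) = 185976 and P(10, 217) = 187705; 186186 is not s-gonal.
s = 12: P(12, 193) = 185473 and P(12, 194) = 187404; 186186 is not s-gonal.
Hits: s ∈ {9} → 1.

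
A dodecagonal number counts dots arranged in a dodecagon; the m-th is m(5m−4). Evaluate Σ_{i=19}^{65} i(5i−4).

Σ i(5i−4) = 5Σi² − 4Σi over i = 19..65.
Σi = 2145 − 171 = 1974 and Σi² = 93665 − 2109 = 91556.
5·91556 − 4·1974 = 449884.

449884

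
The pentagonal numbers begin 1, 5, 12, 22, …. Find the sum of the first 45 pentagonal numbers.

Σ i(3i−1)/2 = (3Σi² − Σi) / 2 over i = 1..45.
Σi = 1035 and Σi² = 31395.
(3·31395 − 1·1035) / 2 = 93150/2 = 46575.

46575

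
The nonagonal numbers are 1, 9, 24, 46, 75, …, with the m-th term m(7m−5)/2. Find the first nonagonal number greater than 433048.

435249

Solve n(7n−5)/2 > 433048 for integer n.
The largest n with value ≤ 433048 is 352 (since 432784 ≤ 433048 < 435249), so the first above is n = 353, value 435249.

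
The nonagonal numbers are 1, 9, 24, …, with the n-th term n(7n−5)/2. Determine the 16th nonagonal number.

856

16·(7·16 − 5)/2 = 16·107/2 = 856.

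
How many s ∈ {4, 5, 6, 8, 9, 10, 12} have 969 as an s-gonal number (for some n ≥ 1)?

1

s = 4: P(4, 31) = 961 and P(4, 32) = 1024; 969 is not s-gonal.
s = 5: P(5, 25) = 925 and P(5, 26) = 1001; 969 is not s-gonal.
s = 6: P(6, 22) = 946 and P(6, 23) = 1035; 969 is not s-gonal.
s = 8: P(8, 18) = 936 and P(8, 19) = 1045; 969 is not s-gonal.
s = 9: P(9, 17) = 969. ✓
s = 10: P(10, 15) = 855 and P(10, 16) = 976; 969 is not s-gonal.
s = 12: P(12, 14) = 924 and P(12, 15) = 1065; 969 is not s-gonal.
Hits: s ∈ {9} → 1.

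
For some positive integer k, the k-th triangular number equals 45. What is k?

Set n(n+1)/2 = 45, giving n² + n − 90 = 0.
The discriminant is 1 + 8·45 = 361, and √361 = 19.
So n = (-1 + 19) / 2 = 18/2 = 9.

9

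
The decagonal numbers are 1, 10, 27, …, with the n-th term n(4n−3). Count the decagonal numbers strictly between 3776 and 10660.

20

The n-th decagonal number is n(4n−3).
Smallest index with value > 3776: n = 32 (giving 4000).
Largest index with value < 10660: n = 51 (giving 10251).
Indices 32 through 51: 20 terms.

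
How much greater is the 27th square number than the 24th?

153

27² = 729 and 24² = 576.
Difference: 729 − 576 = 153.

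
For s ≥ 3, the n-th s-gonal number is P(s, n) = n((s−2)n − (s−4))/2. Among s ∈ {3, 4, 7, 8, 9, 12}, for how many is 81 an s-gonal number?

s = 3: P(3, 12) = 78 and P(3, 13) = 91; 81 is not s-gonal.
s = 4: P(4, 9) = 81. ✓
s = 7: P(7, 6) = 81. ✓
s = 8: P(8, 5) = 65 and P(8, 6) = 96; 81 is not s-gonal.
s = 9: P(9, 5) = 75 and P(9, 6) = 111; 81 is not s-gonal.
s = 12: P(12, 4) = 64 and P(12, 5) = 105; 81 is not s-gonal.
Hits: s ∈ {4, 7} → 2.

2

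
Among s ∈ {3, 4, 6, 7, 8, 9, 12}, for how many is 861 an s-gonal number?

2

s = 3: P(3, 41) = 861. ✓
s = 4: P(4, 29) = 841 and P(4, 30) = 900; 861 is not s-gonal.
s = 6: P(6, 21) = 861. ✓
s = 7: P(7, 18) = 783 and P(7, 19) = 874; 861 is not s-gonal.
s = 8: P(8, 17) = 833 and P(8, 18) = 936; 861 is not s-gonal.
s = 9: P(9, 16) = 856 and P(9, 17) = 969; 861 is not s-gonal.
s = 12: P(12, 13) = 793 and P(12, 14) = 924; 861 is not s-gonal.
Hits: s ∈ {3, 6} → 2.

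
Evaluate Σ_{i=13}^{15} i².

Σ_{i=13}^{15} i² = 1240 − 650 = 590.

590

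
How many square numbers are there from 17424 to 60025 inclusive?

The n-th square number is n².
Smallest index with value ≥ 17424: n = 132 (giving 17424).
Largest index with value ≤ 60025: n = 245 (giving 60025).
Indices 132 through 245: 114 terms.

114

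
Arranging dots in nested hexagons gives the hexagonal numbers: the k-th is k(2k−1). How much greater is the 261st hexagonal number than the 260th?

1041

Consecutive hexagonal numbers differ by 4n − 3: here 4·261 − 3 = 1041.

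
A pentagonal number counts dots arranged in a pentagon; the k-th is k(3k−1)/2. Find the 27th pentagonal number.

1080

27·(3·27 − 1)/2 = 27·80/2 = 27·40 = 1080.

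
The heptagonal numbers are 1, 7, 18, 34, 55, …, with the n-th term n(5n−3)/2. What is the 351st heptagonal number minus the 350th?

Consecutive heptagonal numbers differ by 5n − 4: here 5·351 − 4 = 1751.

1751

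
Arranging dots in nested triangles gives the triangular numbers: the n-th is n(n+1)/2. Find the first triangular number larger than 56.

66

Solve n(n+1)/2 > 56 for integer n.
The largest n with value ≤ 56 is 10 (since 55 ≤ 56 < 66), so the first above is n = 11, value 66.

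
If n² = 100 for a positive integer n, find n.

We need n² = 100, so n = √100 = 10.

10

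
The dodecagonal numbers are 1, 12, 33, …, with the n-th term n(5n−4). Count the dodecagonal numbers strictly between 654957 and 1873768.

250

The n-th dodecagonal number is n(5n−4).
Smallest index with value > 654957: n = 363 (giving 657393).
Largest index with value < 1873768: n = 612 (giving 1870272).
Indices 363 through 612: 250 terms.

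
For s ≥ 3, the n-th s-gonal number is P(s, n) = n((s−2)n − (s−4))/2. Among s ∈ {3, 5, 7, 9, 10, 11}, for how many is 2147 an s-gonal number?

1

s = 3: P(3, 65) = 2145 and P(3, 66) = 2211; 2147 is not s-gonal.
s = 5: P(5, 38) = 2147. ✓
s = 7: P(7, 29) = 2059 and P(7, 30) = 2205; 2147 is not s-gonal.
s = 9: P(9, 25) = 2125 and P(9, 26) = 2301; 2147 is not s-gonal.
s = 10: P(10, 23) = 2047 and P(10, 24) = 2232; 2147 is not s-gonal.
s = 11: P(11, 22) = 2101 and P(11, 23) = 2300; 2147 is not s-gonal.
Hits: s ∈ {5} → 1.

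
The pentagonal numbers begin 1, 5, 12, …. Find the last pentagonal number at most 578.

Solve n(3n−1)/2 ≤ 578 for integer n.
n = 19 gives 532 ≤ 578, while n = 20 gives 590 > 578; so the answer is 532.

532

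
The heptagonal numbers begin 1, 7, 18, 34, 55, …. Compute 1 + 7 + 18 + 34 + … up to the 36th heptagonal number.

Σ i(5i−3)/2 = (5Σi² − 3Σi) / 2 over i = 1..36.
Σi = 666 and Σi² = 16206.
(5·16206 − 3·666) / 2 = 79032/2 = 39516.

39516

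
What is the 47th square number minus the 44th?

47² = 2209 and 44² = 1936.
Difference: 2209 − 1936 = 273.

273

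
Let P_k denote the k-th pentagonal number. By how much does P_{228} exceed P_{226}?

1361

228·(3·228 − 1)/2 = 77862 and 226·(3·226 − 1)/2 = 76501.
Difference: 77862 − 76501 = 1361.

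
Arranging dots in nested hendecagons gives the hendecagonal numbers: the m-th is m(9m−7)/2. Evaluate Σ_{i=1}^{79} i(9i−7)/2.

742600

Σ i(9i−7)/2 = (9Σi² − 7Σi) / 2 over i = 1..79.
Σi = 3160 and Σi² = 167480.
(9·167480 − 7·3160) / 2 = 1485200/2 = 742600.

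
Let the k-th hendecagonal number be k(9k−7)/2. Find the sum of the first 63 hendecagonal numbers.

376992

Σ i(9i−7)/2 = (9Σi² − 7Σi) / 2 over i = 1..63.
Σi = 2016 and Σi² = 85344.
(9·85344 − 7·2016) / 2 = 753984/2 = 376992.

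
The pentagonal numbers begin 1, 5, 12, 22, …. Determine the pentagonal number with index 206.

63551

The 206th pentagonal number is n(3n−1)/2 with n = 206.
206·(3·206 − 1)/2 = 206·617/2 = 63551.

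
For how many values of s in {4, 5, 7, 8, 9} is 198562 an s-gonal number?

1

s = 4: P(4, 445) = 198025 and P(4, 446) = 198916; 198562 is not s-gonal.
s = 5: P(5, 364) = 198562. ✓
s = 7: P(7, 282) = 198387 and P(7, 283) = 199798; 198562 is not s-gonal.
s = 8: P(8, 257) = 197633 and P(8, 258) = 199176; 198562 is not s-gonal.
s = 9: P(9, 238) = 197659 and P(9, 239) = 199326; 198562 is not s-gonal.
Hits: s ∈ {5} → 1.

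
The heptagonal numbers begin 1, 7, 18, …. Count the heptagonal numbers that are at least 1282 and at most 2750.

The n-th heptagonal number is n(5n−3)/2.
Smallest index with value ≥ 1282: n = 23 (giving 1288).
Largest index with value ≤ 2750: n = 33 (giving 2673).
Indices 23 through 33: 11 terms.

11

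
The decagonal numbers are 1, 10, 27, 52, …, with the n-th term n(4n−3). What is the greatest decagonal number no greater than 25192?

Solve n(4n−3) ≤ 25192 for integer n.
n = 79 gives 24727 ≤ 25192, while n = 80 gives 25360 > 25192; so the answer is 24727.

24727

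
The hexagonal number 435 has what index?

15

Set n(2n−1) = 435, giving 2n² − n − 435 = 0.
The discriminant is 1 + 8·435 = 3481, and √3481 = 59.
So n = (1 + 59) / 4 = 60/4 = 15.
Check: 15·(2·15 − 1) = 435. ✓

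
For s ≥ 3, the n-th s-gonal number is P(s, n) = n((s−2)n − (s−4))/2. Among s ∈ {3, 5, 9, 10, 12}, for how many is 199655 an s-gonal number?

s = 3: P(3, 631) = 199396 and P(3, 632) = 200028; 199655 is not s-gonal.
s = 5: P(5, 365) = 199655. ✓
s = 9: P(9, 239) = 199326 and P(9, 240) = 201000; 199655 is not s-gonal.
s = 10: P(10, 223) = 198247 and P(10, 224) = 200032; 199655 is not s-gonal.
s = 12: P(12, 200) = 199200 and P(12, 201) = 201201; 199655 is not s-gonal.
Hits: s ∈ {5} → 1.

1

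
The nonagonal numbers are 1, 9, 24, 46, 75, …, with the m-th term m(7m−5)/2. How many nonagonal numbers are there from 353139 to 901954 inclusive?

191

The n-th nonagonal number is n(7n−5)/2.
Smallest index with value ≥ 353139: n = 318 (giving 353139).
Largest index with value ≤ 901954: n = 508 (giving 901954).
Indices 318 through 508: 191 terms.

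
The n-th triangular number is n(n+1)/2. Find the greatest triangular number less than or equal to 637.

630

Solve n(n+1)/2 ≤ 637 for integer n.
n = 35 gives 630 ≤ 637, while n = 36 gives 666 > 637; so the answer is 630.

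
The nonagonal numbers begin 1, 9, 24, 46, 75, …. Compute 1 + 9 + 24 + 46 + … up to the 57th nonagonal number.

217645

Σ i(7i−5)/2 = (7Σi² − 5Σi) / 2 over i = 1..57.
Σi = 1653 and Σi² = 63365.
(7·63365 − 5·1653) / 2 = 435290/2 = 217645.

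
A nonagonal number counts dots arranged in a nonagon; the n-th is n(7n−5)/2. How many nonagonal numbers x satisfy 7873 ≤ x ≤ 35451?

The n-th nonagonal number is n(7n−5)/2.
Smallest index with value ≥ 7873: n = 48 (giving 7944).
Largest index with value ≤ 35451: n = 101 (giving 35451).
Indices 48 through 101: 54 terms.

54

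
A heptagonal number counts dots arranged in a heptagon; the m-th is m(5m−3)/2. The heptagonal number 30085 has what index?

Set n(5n−3)/2 = 30085, giving 5n² − 3n − 60170 = 0.
The discriminant is 9 + 40·30085 = 1203409, and √1203409 = 1097.
So n = (3 + 1097) / 10 = 1100/10 = 110.
Check: 110·(5·110 − 3)/2 = 30085. ✓

110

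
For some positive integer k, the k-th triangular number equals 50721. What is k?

Set n(n+1)/2 = 50721, giving n² + n − 101442 = 0.
So n = (-1 + 637) / 2 = 636/2 = 318.
Check: 318·319/2 = 50721. ✓

318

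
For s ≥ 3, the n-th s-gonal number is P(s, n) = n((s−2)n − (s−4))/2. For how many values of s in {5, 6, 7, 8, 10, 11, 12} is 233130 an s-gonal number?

1

s = 5: P(5, 394) = 232657 and P(5, 395) = 233840; 233130 is not s-gonal.
s = 6: P(6, 341) = 232221 and P(6, 342) = 233586; 233130 is not s-gonal.
s = 7: P(7, 305) = 232105 and P(7, 306) = 233631; 233130 is not s-gonal.
s = 8: P(8, 279) = 232965 and P(8, 280) = 234640; 233130 is not s-gonal.
s = 10: P(10, 241) = 231601 and P(10, 242) = 233530; 233130 is not s-gonal.
s = 11: P(11, 228) = 233130. ✓
s = 12: P(12, 216) = 232416 and P(12, 217) = 234577; 233130 is not s-gonal.
Hits: s ∈ {11} → 1.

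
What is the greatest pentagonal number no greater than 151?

145

Solve n(3n−1)/2 ≤ 151 for integer n.
n = 10 gives 145 ≤ 151, while n = 11 gives 176 > 151; so the answer is 145.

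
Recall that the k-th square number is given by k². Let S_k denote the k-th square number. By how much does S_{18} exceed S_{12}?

180

18² = 324 and 12² = 144.
Difference: 324 − 144 = 180.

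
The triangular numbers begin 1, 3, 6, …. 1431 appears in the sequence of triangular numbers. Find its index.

Set n(n+1)/2 = 1431, giving n² + n − 2862 = 0.
So n = (-1 + 107) / 2 = 106/2 = 53.

53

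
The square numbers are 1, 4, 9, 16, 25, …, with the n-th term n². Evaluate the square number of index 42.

1764

The 42nd square number is n² with n = 42.
42² = 1764.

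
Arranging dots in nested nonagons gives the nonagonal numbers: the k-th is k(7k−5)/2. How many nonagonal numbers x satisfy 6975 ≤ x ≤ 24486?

40

The n-th nonagonal number is n(7n−5)/2.
Smallest index with value ≥ 6975: n = 45 (giving 6975).
Largest index with value ≤ 24486: n = 84 (giving 24486).
Indices 45 through 84: 40 terms.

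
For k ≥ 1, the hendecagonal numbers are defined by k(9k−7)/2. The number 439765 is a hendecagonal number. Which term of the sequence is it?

313

Set n(9n−7)/2 = 439765, giving 9n² − 7n − 879530 = 0.
So n = (7 + 5627) / 18 = 5634/18 = 313.
Check: 313·(9·313 − 7)/2 = 439765. ✓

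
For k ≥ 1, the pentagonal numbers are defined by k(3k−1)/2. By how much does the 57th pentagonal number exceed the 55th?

57·(3·57 − 1)/2 = 4845 and 55·(3·55 − 1)/2 = 4510.
Difference: 4845 − 4510 = 335.

335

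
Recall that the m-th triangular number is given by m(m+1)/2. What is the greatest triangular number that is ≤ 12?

Solve n(n+1)/2 ≤ 12 for integer n.
n = 4 gives 10 ≤ 12, while n = 5 gives 15 > 12; so the answer is 10.

10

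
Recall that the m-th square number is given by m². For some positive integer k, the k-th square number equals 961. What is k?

31

We need n² = 961, so n = √961 = 31.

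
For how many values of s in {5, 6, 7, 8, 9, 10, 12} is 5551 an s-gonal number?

s = 5: P(5, 61) = 5551. ✓
s = 6: P(6, 52) = 5356 and P(6, 53) = 5565; 5551 is not s-gonal.
s = 7: P(7, 47) = 5452 and P(7, 48) = 5688; 5551 is not s-gonal.
s = 8: P(8, 43) = 5461 and P(8, 44) = 5720; 5551 is not s-gonal.
s = 9: P(9, 40) = 5500 and P(9, 41) = 5781; 5551 is not s-gonal.
s = 10: P(10, 37) = 5365 and P(10, 38) = 5662; 5551 is not s-gonal.
s = 12: P(12, 33) = 5313 and P(12, 34) = 5644; 5551 is not s-gonal.
Hits: s ∈ {5} → 1.

1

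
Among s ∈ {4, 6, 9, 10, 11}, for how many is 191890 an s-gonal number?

s = 4: P(4, 438) = 191844 and P(4, 439) = 192721; 191890 is not s-gonal.
s = 6: P(6, 310) = 191890. ✓
s = 9: P(9, 234) = 191061 and P(9, 235) = 192700; 191890 is not s-gonal.
s = 10: P(10, 219) = 191187 and P(10, 220) = 192940; 191890 is not s-gonal.
s = 11: P(11, 206) = 190241 and P(11, 207) = 192096; 191890 is not s-gonal.
Hits: s ∈ {6} → 1.

1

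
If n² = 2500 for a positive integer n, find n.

We need n² = 2500, so n = √2500 = 50.

50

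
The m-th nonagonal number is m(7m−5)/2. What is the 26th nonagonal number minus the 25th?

Consecutive nonagonal numbers differ by 7n − 6: here 7·26 − 6 = 176.

176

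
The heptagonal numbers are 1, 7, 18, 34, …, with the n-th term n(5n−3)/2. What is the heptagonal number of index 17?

17·(5·17 − 3)/2 = 17·82/2 = 17·41 = 697.

697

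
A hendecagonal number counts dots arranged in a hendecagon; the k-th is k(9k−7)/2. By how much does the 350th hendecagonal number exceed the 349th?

3142

Consecutive hendecagonal numbers differ by 9n − 8: here 9·350 − 8 = 3142.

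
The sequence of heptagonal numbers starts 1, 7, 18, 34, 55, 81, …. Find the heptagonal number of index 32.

32·(5·32 − 3)/2 = 32·157/2 = 2512.

2512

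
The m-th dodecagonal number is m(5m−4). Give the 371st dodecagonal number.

686721

The 371st dodecagonal number is n(5n−4) with n = 371.
371·(5·371 − 4) = 371·1851 = 686721.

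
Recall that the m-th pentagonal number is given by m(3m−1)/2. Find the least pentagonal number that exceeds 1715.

1717

Solve n(3n−1)/2 > 1715 for integer n.
The largest n with value ≤ 1715 is 33 (since 1617 ≤ 1715 < 1717), so the first above is n = 34, value 1717.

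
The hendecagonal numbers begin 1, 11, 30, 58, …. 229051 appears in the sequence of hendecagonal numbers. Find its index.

226

Set n(9n−7)/2 = 229051, giving 9n² − 7n − 458102 = 0.
So n = (7 + 4061) / 18 = 4068/18 = 226.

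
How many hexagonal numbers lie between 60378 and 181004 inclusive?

The n-th hexagonal number is n(2n−1).
Smallest index with value ≥ 60378: n = 174 (giving 60378).
Largest index with value ≤ 181004: n = 301 (giving 180901).
Indices 174 through 301: 128 terms.

128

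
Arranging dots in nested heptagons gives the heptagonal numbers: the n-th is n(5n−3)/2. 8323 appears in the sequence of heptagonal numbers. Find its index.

58

Set n(5n−3)/2 = 8323, giving 5n² − 3n − 16646 = 0.
The discriminant is 9 + 40·8323 = 332929, and √332929 = 577.
So n = (3 + 577) / 10 = 580/10 = 58.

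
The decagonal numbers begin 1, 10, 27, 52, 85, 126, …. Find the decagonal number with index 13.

The 13th decagonal number is n(4n−3) with n = 13.
13·(4·13 − 3) = 13·49 = 637.

637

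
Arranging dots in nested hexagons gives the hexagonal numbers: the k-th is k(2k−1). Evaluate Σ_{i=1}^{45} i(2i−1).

61755

Σ i(2i−1) = 2Σi² − Σi over i = 1..45.
Σi = 1035 and Σi² = 31395.
2·31395 − 1·1035 = 61755.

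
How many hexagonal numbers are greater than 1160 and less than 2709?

13

The n-th hexagonal number is n(2n−1).
Smallest index with value > 1160: n = 25 (giving 1225).
Largest index with value < 2709: n = 37 (giving 2701).
Indices 25 through 37: 13 terms.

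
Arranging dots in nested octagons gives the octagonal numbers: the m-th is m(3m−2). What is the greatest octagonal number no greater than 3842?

Solve n(3n−2) ≤ 3842 for integer n.
n = 36 gives 3816 ≤ 3842, while n = 37 gives 4033 > 3842; so the answer is 3816.

3816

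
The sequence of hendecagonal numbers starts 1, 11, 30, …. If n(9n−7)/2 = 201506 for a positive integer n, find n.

212

Set n(9n−7)/2 = 201506, giving 9n² − 7n − 403012 = 0.
The discriminant is 49 + 72·201506 = 14508481, and √14508481 = 3809.
So n = (7 + 3809) / 18 = 3816/18 = 212.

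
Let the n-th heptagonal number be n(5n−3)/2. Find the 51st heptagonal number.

6426

51·(5·51 − 3)/2 = 51·252/2 = 51·126 = 6426.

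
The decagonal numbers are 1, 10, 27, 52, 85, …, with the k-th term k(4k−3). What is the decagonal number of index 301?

The 301st decagonal number is n(4n−3) with n = 301.
301·(4·301 − 3) = 301·1201 = 361501.

361501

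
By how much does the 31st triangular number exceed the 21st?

31·32/2 = 496 and 21·22/2 = 231.
Difference: 496 − 231 = 265.

265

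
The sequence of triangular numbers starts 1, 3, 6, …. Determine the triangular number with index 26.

26·27/2 = 702/2 = 351.

351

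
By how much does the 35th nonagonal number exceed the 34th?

Consecutive nonagonal numbers differ by 7n − 6: here 7·35 − 6 = 239.

239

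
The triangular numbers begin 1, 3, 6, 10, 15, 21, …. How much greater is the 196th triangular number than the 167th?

5278

196·197/2 = 19306 and 167·168/2 = 14028.
Difference: 19306 − 14028 = 5278.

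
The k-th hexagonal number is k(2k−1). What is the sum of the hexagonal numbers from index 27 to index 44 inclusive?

45699

Σ i(2i−1) = 2Σi² − Σi over i = 27..44.
Σi = 990 − 351 = 639 and Σi² = 29370 − 6201 = 23169.
2·23169 − 1·639 = 45699.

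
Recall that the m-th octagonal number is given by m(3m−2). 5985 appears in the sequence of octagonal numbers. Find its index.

45

Set n(3n−2) = 5985, giving 3n² − 2n − 5985 = 0.
So n = (2 + 268) / 6 = 270/6 = 45.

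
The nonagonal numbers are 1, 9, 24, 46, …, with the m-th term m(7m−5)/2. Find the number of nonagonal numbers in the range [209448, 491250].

131

The n-th nonagonal number is n(7n−5)/2.
Smallest index with value ≥ 209448: n = 245 (giving 209475).
Largest index with value ≤ 491250: n = 375 (giving 491250).
Indices 245 through 375: 131 terms.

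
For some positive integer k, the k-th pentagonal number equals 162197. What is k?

329

Set n(3n−1)/2 = 162197, giving 3n² − n − 324394 = 0.
So n = (1 + 1973) / 6 = 1974/6 = 329.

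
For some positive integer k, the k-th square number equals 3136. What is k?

56

We need n² = 3136, so n = √3136 = 56.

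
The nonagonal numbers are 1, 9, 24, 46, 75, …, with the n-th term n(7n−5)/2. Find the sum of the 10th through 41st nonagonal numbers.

Σ i(7i−5)/2 = (7Σi² − 5Σi) / 2 over i = 10..41.
Σi = 861 − 45 = 816 and Σi² = 23821 − 285 = 23536.
(7·23536 − 5·816) / 2 = 160672/2 = 80336.

80336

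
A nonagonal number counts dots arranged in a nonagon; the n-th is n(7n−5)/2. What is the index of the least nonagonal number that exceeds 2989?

Solve n(7n−5)/2 > 2989 for integer n.
The largest n with value ≤ 2989 is 29 (since 2871 ≤ 2989 < 3075), so the first above is n = 30, value 3075.

30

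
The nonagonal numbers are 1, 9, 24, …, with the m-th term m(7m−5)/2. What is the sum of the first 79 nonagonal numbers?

Σ i(7i−5)/2 = (7Σi² − 5Σi) / 2 over i = 1..79.
Σi = 3160 and Σi² = 167480.
(7·167480 − 5·3160) / 2 = 1156560/2 = 578280.

578280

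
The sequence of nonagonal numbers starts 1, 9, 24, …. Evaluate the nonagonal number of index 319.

355366

The 319th nonagonal number is n(7n−5)/2 with n = 319.
319·(7·319 − 5)/2 = 319·2228/2 = 319·1114 = 355366.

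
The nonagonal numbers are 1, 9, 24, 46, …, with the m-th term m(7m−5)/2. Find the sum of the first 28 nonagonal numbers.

Σ i(7i−5)/2 = (7Σi² − 5Σi) / 2 over i = 1..28.
Σi = 406 and Σi² = 7714.
(7·7714 − 5·406) / 2 = 51968/2 = 25984.

25984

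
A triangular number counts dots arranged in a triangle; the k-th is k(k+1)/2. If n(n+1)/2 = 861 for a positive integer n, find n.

41

Set n(n+1)/2 = 861, giving n² + n − 1722 = 0.
The discriminant is 1 + 8·861 = 6889, and √6889 = 83.
So n = (-1 + 83) / 2 = 82/2 = 41.
Check: 41·42/2 = 861. ✓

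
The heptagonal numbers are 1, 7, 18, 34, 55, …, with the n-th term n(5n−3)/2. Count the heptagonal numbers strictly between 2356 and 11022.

The n-th heptagonal number is n(5n−3)/2.
Smallest index with value > 2356: n = 32 (giving 2512).
Largest index with value < 11022: n = 66 (giving 10791).
Indices 32 through 66: 35 terms.

35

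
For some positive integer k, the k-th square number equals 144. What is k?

12

We need n² = 144, so n = √144 = 12.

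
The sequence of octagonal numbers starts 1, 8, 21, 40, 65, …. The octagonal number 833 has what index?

17

Set n(3n−2) = 833, giving 3n² − 2n − 833 = 0.
The discriminant is 4 + 12·833 = 10000, and √10000 = 100.
So n = (2 + 100) / 6 = 102/6 = 17.
Check: 17·(3·17 − 2) = 833. ✓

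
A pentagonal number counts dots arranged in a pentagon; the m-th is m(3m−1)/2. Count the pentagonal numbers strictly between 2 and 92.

6

The n-th pentagonal number is n(3n−1)/2.
Smallest index with value > 2: n = 2 (giving 5).
Largest index with value < 92: n = 7 (giving 70).
Indices 2 through 7: 6 terms.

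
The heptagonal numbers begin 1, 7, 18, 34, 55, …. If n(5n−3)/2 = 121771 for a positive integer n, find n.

Set n(5n−3)/2 = 121771, giving 5n² − 3n − 243542 = 0.
The discriminant is 9 + 40·121771 = 4870849, and √4870849 = 2207.
So n = (3 + 2207) / 10 = 2210/10 = 221.

221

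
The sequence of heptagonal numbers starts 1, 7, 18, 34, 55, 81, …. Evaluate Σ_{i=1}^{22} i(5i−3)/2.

Σ i(5i−3)/2 = (5Σi² − 3Σi) / 2 over i = 1..22.
Σi = 253 and Σi² = 3795.
(5·3795 − 3·253) / 2 = 18216/2 = 9108.

9108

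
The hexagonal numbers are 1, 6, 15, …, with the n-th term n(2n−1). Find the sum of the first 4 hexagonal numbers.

50

Σ i(2i−1) = 2Σi² − Σi over i = 1..4.
Σi = 10 and Σi² = 30.
2·30 − 1·10 = 50.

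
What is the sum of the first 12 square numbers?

650

Σ_{i=1}^{12} i² = 12·13·25/6 = 650.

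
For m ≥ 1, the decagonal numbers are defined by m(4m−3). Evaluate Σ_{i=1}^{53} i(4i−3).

Σ i(4i−3) = 4Σi² − 3Σi over i = 1..53.
Σi = 1431 and Σi² = 51039.
4·51039 − 3·1431 = 199863.

199863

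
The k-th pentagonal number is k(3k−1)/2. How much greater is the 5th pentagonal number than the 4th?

13

Consecutive pentagonal numbers differ by 3n − 2: here 3·5 − 2 = 13.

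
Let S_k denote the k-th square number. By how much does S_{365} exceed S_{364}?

729

n² − (n−1)² = 2n − 1, so 365² − 364² = 2·365 − 1 = 729.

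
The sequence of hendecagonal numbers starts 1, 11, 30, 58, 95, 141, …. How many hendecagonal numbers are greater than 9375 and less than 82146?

The n-th hendecagonal number is n(9n−7)/2.
Smallest index with value > 9375: n = 47 (giving 9776).
Largest index with value < 82146: n = 135 (giving 81540).
Indices 47 through 135: 89 terms.

89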